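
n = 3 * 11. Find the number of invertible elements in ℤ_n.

20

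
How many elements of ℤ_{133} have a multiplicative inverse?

108

Prime factorization: 133 = 7 · 19.
φ(7) = 7 − 1 = 6.
φ(19) = 19 − 1 = 18.
Since φ is multiplicative, φ(133) = 6 · 18 = 108.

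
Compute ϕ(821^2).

673220

φ(821^2) = 821^2 − 821^1 = 674041 − 821 = 673220.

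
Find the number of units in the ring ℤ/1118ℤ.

504

First factor: 1118 = 2 * 13 * 43.
φ(1118) = 1118 · (1 − 1/2) · (1 − 1/13) · (1 − 1/43)
       = 1118 · 504/1118 = 504.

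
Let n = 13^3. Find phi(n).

2028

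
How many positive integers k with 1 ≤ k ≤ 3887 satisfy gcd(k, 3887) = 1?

Prime factorization: 3887 = 13^2 · 23.
φ(3887) = 3887 · (1 − 1/13) · (1 − 1/23)
       = 3887 · 264/299 = 3432.

3432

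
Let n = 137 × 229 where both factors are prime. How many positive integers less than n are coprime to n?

φ(31373) = 31373 · (1 − 1/137) · (1 − 1/229)
       = 31373 · 31008/31373 = 31008.

31008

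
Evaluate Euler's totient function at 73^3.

383688

φ(389017) = 389017 · (1 − 1/73)
       = 389017 · 72/73 = 383688.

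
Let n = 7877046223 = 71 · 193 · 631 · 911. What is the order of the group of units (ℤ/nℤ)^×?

φ(7877046223) = 7877046223 · (1 − 1/71) · (1 − 1/193) · (1 − 1/631) · (1 − 1/911)
       = 7877046223 · 7705152000/7877046223 = 7705152000.

7705152000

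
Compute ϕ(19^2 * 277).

94392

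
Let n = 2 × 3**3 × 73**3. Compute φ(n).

6906384

φ(21006918) = 21006918 · (1 − 1/2) · (1 − 1/3) · (1 − 1/73)
       = 21006918 · 144/438 = 6906384.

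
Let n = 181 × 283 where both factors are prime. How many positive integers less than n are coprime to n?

φ(n) = (p − 1)(q − 1) = (181−1)(283−1) = 180·282 = 50760.

50760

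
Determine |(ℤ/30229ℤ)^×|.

30229 = 19 * 37 * 43.
φ(19) = 19 − 1 = 18.
φ(37) = 37 − 1 = 36.
φ(43) = 43 − 1 = 42.
Multiply: 18 · 36 · 42 = 27216.

27216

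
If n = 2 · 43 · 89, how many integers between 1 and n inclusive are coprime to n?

φ(7654) = 7654 · (1 − 1/2) · (1 − 1/43) · (1 − 1/89)
       = 7654 · 3696/7654 = 3696.

3696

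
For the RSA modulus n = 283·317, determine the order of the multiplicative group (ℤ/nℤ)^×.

89112

φ(89711) = 89711 · (1 − 1/283) · (1 − 1/317)
       = 89711 · 89112/89711 = 89112.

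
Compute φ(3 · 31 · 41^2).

98400

φ(3) = 3 − 1 = 2.
φ(31) = 31 − 1 = 30.
φ(41^2) = 41^2 − 41^1 = 1681 − 41 = 1640.
Multiply: 2 · 30 · 1640 = 98400.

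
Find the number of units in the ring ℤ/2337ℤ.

1440

Prime factorization: 2337 = 3 · 19 · 41.
φ(2337) = 2337 · (1 − 1/3) · (1 − 1/19) · (1 − 1/41)
       = 2337 · 1440/2337 = 1440.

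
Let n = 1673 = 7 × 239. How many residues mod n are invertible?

1428

φ(7) = 7 − 1 = 6.
φ(239) = 239 − 1 = 238.
Since φ is multiplicative, φ(1673) = 6 · 238 = 1428.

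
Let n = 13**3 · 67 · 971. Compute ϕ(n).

φ(13^3) = 13^3 − 13^2 = 2197 − 169 = 2028.
φ(67) = 67 − 1 = 66.
φ(971) = 971 − 1 = 970.
φ(142930229) = 2028 × 66 × 970 = 129832560.

129832560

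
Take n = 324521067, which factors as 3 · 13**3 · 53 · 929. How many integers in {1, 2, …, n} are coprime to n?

φ(324521067) = 324521067 · (1 − 1/3) · (1 − 1/13) · (1 − 1/53) · (1 − 1/929)
       = 324521067 · 1158144/1920243 = 195726336.

195726336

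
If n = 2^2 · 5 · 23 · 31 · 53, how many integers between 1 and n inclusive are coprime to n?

φ(755780) = 755780 · (1 − 1/2) · (1 − 1/5) · (1 − 1/23) · (1 − 1/31) · (1 − 1/53)
       = 755780 · 137280/377890 = 274560.

274560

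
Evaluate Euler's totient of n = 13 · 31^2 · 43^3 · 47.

φ(13) = 13 − 1 = 12.
φ(31^2) = 31^1·(31−1) = 31·30 = 930.
φ(43^3) = 43^3 − 43^2 = 79507 − 1849 = 77658.
φ(47) = 47 − 1 = 46.
Since φ is multiplicative, φ(46684204697) = 12 · 930 · 77658 · 46 = 39866510880.

39866510880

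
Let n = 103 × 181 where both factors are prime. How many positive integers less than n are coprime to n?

18360

For distinct primes, φ(pq) = (p−1)(q−1) = 102 × 180 = 18360.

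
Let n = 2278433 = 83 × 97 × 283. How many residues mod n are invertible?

2219904

φ(2278433) = 2278433 · (1 − 1/83) · (1 − 1/97) · (1 − 1/283)
       = 2278433 · 2219904/2278433 = 2219904.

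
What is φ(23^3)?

11638

φ(12167) = 12167 · (1 − 1/23)
       = 12167 · 22/23 = 11638.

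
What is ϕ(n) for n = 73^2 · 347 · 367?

665598816

φ(73^2) = 73^1·(73−1) = 73·72 = 5256.
φ(347) = 347 − 1 = 346.
φ(367) = 367 − 1 = 366.
Since φ is multiplicative, φ(678642821) = 5256 · 346 · 366 = 665598816.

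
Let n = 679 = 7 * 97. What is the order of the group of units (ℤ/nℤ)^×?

576

φ(679) = 679 · (1 − 1/7) · (1 − 1/97)
       = 679 · 576/679 = 576.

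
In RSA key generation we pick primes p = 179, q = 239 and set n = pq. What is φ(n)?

42364

For distinct primes, φ(pq) = (p−1)(q−1) = 178 × 238 = 42364.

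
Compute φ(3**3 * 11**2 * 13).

23760

φ(42471) = 42471 · (1 − 1/3) · (1 − 1/11) · (1 − 1/13)
       = 42471 · 240/429 = 23760.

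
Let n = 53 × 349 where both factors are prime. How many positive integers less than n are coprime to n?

φ(18497) = 18497 · (1 − 1/53) · (1 − 1/349)
       = 18497 · 18096/18497 = 18096.

18096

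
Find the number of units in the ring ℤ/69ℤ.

First factor: 69 = 3 · 23.
φ(3) = 3 − 1 = 2.
φ(23) = 23 − 1 = 22.
φ(69) = 2 × 22 = 44.

44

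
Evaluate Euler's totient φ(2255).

1600

Prime factorization: 2255 = 5 · 11 · 41.
φ(5) = 5 − 1 = 4.
φ(11) = 11 − 1 = 10.
φ(41) = 41 − 1 = 40.
Since φ is multiplicative, φ(2255) = 4 · 10 · 40 = 1600.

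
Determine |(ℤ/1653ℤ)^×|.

1008

Prime factorization: 1653 = 3 · 19 · 29.
φ(1653) = 1653 · (1 − 1/3) · (1 − 1/19) · (1 − 1/29)
       = 1653 · 1008/1653 = 1008.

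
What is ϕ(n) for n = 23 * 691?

15180

φ(23) = 23 − 1 = 22.
φ(691) = 691 − 1 = 690.
Since φ is multiplicative, φ(15893) = 22 · 690 = 15180.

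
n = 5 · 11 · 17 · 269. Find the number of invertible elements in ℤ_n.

φ(5) = 5 − 1 = 4.
φ(11) = 11 − 1 = 10.
φ(17) = 17 − 1 = 16.
φ(269) = 269 − 1 = 268.
φ(251515) = 4 × 10 × 16 × 268 = 171520.

171520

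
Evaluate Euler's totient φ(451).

400

First factor: 451 = 11 × 41.
φ(451) = 451 · (1 − 1/11) · (1 − 1/41)
       = 451 · 400/451 = 400.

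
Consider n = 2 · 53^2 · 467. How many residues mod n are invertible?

φ(2623606) = 2623606 · (1 − 1/2) · (1 − 1/53) · (1 − 1/467)
       = 2623606 · 24232/49502 = 1284296.

1284296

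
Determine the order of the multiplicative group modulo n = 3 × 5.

8

φ(15) = 15 · (1 − 1/3) · (1 − 1/5)
       = 15 · 8/15 = 8.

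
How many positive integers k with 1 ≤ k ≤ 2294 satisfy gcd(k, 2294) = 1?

Factor 2294: 2294 = 2 × 31 × 37.
φ(2) = 2 − 1 = 1.
φ(31) = 31 − 1 = 30.
φ(37) = 37 − 1 = 36.
Multiply: 1 · 30 · 36 = 1080.

1080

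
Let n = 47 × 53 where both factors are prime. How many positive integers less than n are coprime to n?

φ(2491) = 2491 · (1 − 1/47) · (1 − 1/53)
       = 2491 · 2392/2491 = 2392.

2392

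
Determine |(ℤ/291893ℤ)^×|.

232848

291893 = 7^3 × 23 × 37.
φ(291893) = 291893 · (1 − 1/7) · (1 − 1/23) · (1 − 1/37)
       = 291893 · 4752/5957 = 232848.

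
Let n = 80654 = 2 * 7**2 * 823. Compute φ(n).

φ(2) = 2 − 1 = 1.
φ(7^2) = 7^1·(7−1) = 7·6 = 42.
φ(823) = 823 − 1 = 822.
Multiply: 1 · 42 · 822 = 34524.

34524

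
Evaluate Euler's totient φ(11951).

First factor: 11951 = 17 * 19 * 37.
φ(17) = 17 − 1 = 16.
φ(19) = 19 − 1 = 18.
φ(37) = 37 − 1 = 36.
φ(11951) = 16 × 18 × 36 = 10368.

10368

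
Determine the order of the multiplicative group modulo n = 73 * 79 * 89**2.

43984512

φ(73) = 73 − 1 = 72.
φ(79) = 79 − 1 = 78.
φ(89^2) = 89^2 − 89^1 = 7921 − 89 = 7832.
Multiply: 72 · 78 · 7832 = 43984512.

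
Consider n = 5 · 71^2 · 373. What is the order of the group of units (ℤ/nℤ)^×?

7395360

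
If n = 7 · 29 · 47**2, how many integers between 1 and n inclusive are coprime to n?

363216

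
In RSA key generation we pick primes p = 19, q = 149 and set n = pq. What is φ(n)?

2664

φ(19) = 19 − 1 = 18.
φ(149) = 149 − 1 = 148.
φ(2831) = 18 × 148 = 2664.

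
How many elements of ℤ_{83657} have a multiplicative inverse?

62208

First factor: 83657 = 7 * 17 * 19 * 37.
φ(7) = 7 − 1 = 6.
φ(17) = 17 − 1 = 16.
φ(19) = 19 − 1 = 18.
φ(37) = 37 − 1 = 36.
φ(83657) = 6 × 16 × 18 × 36 = 62208.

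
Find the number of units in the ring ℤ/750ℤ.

200

750 = 2 * 3 * 5^3.
φ(750) = 750 · (1 − 1/2) · (1 − 1/3) · (1 − 1/5)
       = 750 · 8/30 = 200.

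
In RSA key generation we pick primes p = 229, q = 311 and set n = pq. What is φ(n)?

70680

φ(n) = (p − 1)(q − 1) = (229−1)(311−1) = 228·310 = 70680.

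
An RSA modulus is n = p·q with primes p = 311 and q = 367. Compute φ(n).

113460

For distinct primes, φ(pq) = (p−1)(q−1) = 310 × 366 = 113460.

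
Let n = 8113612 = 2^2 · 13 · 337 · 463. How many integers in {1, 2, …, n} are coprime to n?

φ(2^2) = 2^1·(2−1) = 2·1 = 2.
φ(13) = 13 − 1 = 12.
φ(337) = 337 − 1 = 336.
φ(463) = 463 − 1 = 462.
Multiply: 2 · 12 · 336 · 462 = 3725568.

3725568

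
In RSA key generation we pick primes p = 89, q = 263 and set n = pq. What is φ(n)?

23056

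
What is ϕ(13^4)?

φ(28561) = 28561 · (1 − 1/13)
       = 28561 · 12/13 = 26364.

26364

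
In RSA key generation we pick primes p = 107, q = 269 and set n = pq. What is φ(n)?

φ(n) = (p − 1)(q − 1) = (107−1)(269−1) = 106·268 = 28408.

28408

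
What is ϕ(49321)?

45360

Factor 49321: 49321 = 31 · 37 · 43.
φ(49321) = 49321 · (1 − 1/31) · (1 − 1/37) · (1 − 1/43)
       = 49321 · 45360/49321 = 45360.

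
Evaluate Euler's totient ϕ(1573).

1320

Prime factorization: 1573 = 11^2 × 13.
φ(11^2) = 11^1·(11−1) = 11·10 = 110.
φ(13) = 13 − 1 = 12.
Since φ is multiplicative, φ(1573) = 110 · 12 = 1320.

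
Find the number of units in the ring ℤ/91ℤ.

72

Factor 91: 91 = 7 × 13.
φ(91) = 91 · (1 − 1/7) · (1 − 1/13)
       = 91 · 72/91 = 72.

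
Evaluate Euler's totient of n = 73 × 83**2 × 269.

131328576

φ(135279293) = 135279293 · (1 − 1/73) · (1 − 1/83) · (1 − 1/269)
       = 135279293 · 1582272/1629871 = 131328576.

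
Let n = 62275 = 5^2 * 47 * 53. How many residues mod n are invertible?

φ(5^2) = 5^2 − 5^1 = 25 − 5 = 20.
φ(47) = 47 − 1 = 46.
φ(53) = 53 − 1 = 52.
Since φ is multiplicative, φ(62275) = 20 · 46 · 52 = 47840.

47840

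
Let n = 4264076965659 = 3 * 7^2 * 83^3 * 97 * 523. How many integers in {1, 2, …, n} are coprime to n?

φ(3) = 3 − 1 = 2.
φ(7^2) = 7^1·(7−1) = 7·6 = 42.
φ(83^3) = 83^2·(83−1) = 6889·82 = 564898.
φ(97) = 97 − 1 = 96.
φ(523) = 523 − 1 = 522.
φ(4264076965659) = 2 × 42 × 564898 × 96 × 522 = 2377886160384.

2377886160384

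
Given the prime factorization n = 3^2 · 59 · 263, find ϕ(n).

91176

φ(3^2) = 3^2 − 3^1 = 9 − 3 = 6.
φ(59) = 59 − 1 = 58.
φ(263) = 263 − 1 = 262.
Since φ is multiplicative, φ(139653) = 6 · 58 · 262 = 91176.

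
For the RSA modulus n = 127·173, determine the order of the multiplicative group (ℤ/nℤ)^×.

21672

φ(127) = 127 − 1 = 126.
φ(173) = 173 − 1 = 172.
Multiply: 126 · 172 = 21672.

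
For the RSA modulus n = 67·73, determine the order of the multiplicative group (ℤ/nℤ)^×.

4752

φ(pq) = (p−1)(q−1) = 66 · 72 = 4752.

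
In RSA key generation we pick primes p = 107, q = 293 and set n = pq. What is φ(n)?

φ(pq) = (p−1)(q−1) = 106 · 292 = 30952.

30952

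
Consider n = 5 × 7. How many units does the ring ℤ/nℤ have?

φ(5) = 5 − 1 = 4.
φ(7) = 7 − 1 = 6.
Since φ is multiplicative, φ(35) = 4 · 6 = 24.

24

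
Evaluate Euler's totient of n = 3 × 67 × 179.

23496

φ(3) = 3 − 1 = 2.
φ(67) = 67 − 1 = 66.
φ(179) = 179 − 1 = 178.
Since φ is multiplicative, φ(35979) = 2 · 66 · 178 = 23496.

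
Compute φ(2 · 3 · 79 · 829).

φ(2) = 2 − 1 = 1.
φ(3) = 3 − 1 = 2.
φ(79) = 79 − 1 = 78.
φ(829) = 829 − 1 = 828.
Multiply: 1 · 2 · 78 · 828 = 129168.

129168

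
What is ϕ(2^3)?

φ(8) = 8 · (1 − 1/2)
       = 8 · 1/2 = 4.

4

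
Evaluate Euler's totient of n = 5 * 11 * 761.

φ(5) = 5 − 1 = 4.
φ(11) = 11 − 1 = 10.
φ(761) = 761 − 1 = 760.
Multiply: 4 · 10 · 760 = 30400.

30400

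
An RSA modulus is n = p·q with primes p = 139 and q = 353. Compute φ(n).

φ(pq) = (p−1)(q−1) = 138 · 352 = 48576.

48576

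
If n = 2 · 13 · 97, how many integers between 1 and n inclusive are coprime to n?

φ(2) = 2 − 1 = 1.
φ(13) = 13 − 1 = 12.
φ(97) = 97 − 1 = 96.
φ(2522) = 1 × 12 × 96 = 1152.

1152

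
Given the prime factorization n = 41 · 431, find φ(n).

φ(41) = 41 − 1 = 40.
φ(431) = 431 − 1 = 430.
φ(17671) = 40 × 430 = 17200.

17200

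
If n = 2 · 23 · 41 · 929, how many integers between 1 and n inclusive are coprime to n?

816640

φ(2) = 2 − 1 = 1.
φ(23) = 23 − 1 = 22.
φ(41) = 41 − 1 = 40.
φ(929) = 929 − 1 = 928.
Since φ is multiplicative, φ(1752094) = 1 · 22 · 40 · 928 = 816640.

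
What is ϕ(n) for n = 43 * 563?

23604

φ(24209) = 24209 · (1 − 1/43) · (1 − 1/563)
       = 24209 · 23604/24209 = 23604.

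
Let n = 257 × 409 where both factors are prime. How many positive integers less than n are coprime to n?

104448

φ(n) = (p − 1)(q − 1) = (257−1)(409−1) = 256·408 = 104448.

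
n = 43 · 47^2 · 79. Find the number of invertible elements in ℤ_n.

φ(7503973) = 7503973 · (1 − 1/43) · (1 − 1/47) · (1 − 1/79)
       = 7503973 · 150696/159659 = 7082712.

7082712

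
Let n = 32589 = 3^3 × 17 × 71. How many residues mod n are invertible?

20160

φ(32589) = 32589 · (1 − 1/3) · (1 − 1/17) · (1 − 1/71)
       = 32589 · 2240/3621 = 20160.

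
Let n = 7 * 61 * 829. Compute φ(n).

298080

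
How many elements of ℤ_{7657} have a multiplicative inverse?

6480

7657 = 13 · 19 · 31.
φ(13) = 13 − 1 = 12.
φ(19) = 19 − 1 = 18.
φ(31) = 31 − 1 = 30.
Since φ is multiplicative, φ(7657) = 12 · 18 · 30 = 6480.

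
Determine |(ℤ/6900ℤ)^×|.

1760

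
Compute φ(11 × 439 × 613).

2680560

φ(2960177) = 2960177 · (1 − 1/11) · (1 − 1/439) · (1 − 1/613)
       = 2960177 · 2680560/2960177 = 2680560.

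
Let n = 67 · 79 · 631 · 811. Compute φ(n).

φ(67) = 67 − 1 = 66.
φ(79) = 79 − 1 = 78.
φ(631) = 631 − 1 = 630.
φ(811) = 811 − 1 = 810.
φ(2708645113) = 66 × 78 × 630 × 810 = 2627024400.

2627024400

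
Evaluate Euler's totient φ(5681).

4752

Factor 5681: 5681 = 13 × 19 × 23.
φ(13) = 13 − 1 = 12.
φ(19) = 19 − 1 = 18.
φ(23) = 23 − 1 = 22.
Since φ is multiplicative, φ(5681) = 12 · 18 · 22 = 4752.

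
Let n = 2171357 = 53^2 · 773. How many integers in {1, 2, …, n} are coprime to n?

2127632

φ(2171357) = 2171357 · (1 − 1/53) · (1 − 1/773)
       = 2171357 · 40144/40969 = 2127632.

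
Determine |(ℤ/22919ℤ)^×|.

20160

22919 = 13 · 41 · 43.
φ(13) = 13 − 1 = 12.
φ(41) = 41 − 1 = 40.
φ(43) = 43 − 1 = 42.
φ(22919) = 12 × 40 × 42 = 20160.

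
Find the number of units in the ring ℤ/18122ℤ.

7680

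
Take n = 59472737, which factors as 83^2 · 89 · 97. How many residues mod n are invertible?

φ(59472737) = 59472737 · (1 − 1/83) · (1 − 1/89) · (1 − 1/97)
       = 59472737 · 692736/716539 = 57497088.

57497088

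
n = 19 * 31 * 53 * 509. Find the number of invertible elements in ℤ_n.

φ(15889453) = 15889453 · (1 − 1/19) · (1 − 1/31) · (1 − 1/53) · (1 − 1/509)
       = 15889453 · 14264640/15889453 = 14264640.

14264640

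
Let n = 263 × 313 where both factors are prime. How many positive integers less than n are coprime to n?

81744

φ(n) = (p − 1)(q − 1) = (263−1)(313−1) = 262·312 = 81744.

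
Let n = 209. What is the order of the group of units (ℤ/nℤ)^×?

180

Prime factorization: 209 = 11 · 19.
φ(11) = 11 − 1 = 10.
φ(19) = 19 − 1 = 18.
Multiply: 10 · 18 = 180.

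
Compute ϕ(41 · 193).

7680

φ(7913) = 7913 · (1 − 1/41) · (1 − 1/193)
       = 7913 · 7680/7913 = 7680.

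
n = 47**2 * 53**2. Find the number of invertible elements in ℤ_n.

5958472

φ(6205081) = 6205081 · (1 − 1/47) · (1 − 1/53)
       = 6205081 · 2392/2491 = 5958472.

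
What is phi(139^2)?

19182

φ(19321) = 19321 · (1 − 1/139)
       = 19321 · 138/139 = 19182.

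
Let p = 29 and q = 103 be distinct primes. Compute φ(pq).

φ(n) = (p − 1)(q − 1) = (29−1)(103−1) = 28·102 = 2856.

2856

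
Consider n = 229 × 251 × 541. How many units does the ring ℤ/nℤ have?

30780000

φ(31096139) = 31096139 · (1 − 1/229) · (1 − 1/251) · (1 − 1/541)
       = 31096139 · 30780000/31096139 = 30780000.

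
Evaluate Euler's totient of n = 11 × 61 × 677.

405600

φ(11) = 11 − 1 = 10.
φ(61) = 61 − 1 = 60.
φ(677) = 677 − 1 = 676.
Since φ is multiplicative, φ(454267) = 10 · 60 · 676 = 405600.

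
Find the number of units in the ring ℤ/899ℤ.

840

Prime factorization: 899 = 29 · 31.
φ(29) = 29 − 1 = 28.
φ(31) = 31 − 1 = 30.
φ(899) = 28 × 30 = 840.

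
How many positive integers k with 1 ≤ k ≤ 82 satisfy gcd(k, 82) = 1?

40

Factor 82: 82 = 2 · 41.
φ(82) = 82 · (1 − 1/2) · (1 − 1/41)
       = 82 · 40/82 = 40.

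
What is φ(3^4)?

φ(81) = 81 · (1 − 1/3)
       = 81 · 2/3 = 54.

54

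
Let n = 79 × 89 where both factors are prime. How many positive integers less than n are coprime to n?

φ(7031) = 7031 · (1 − 1/79) · (1 − 1/89)
       = 7031 · 6864/7031 = 6864.

6864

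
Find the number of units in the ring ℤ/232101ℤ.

138240

First factor: 232101 = 3^2 · 17 · 37 · 41.
φ(232101) = 232101 · (1 − 1/3) · (1 − 1/17) · (1 − 1/37) · (1 − 1/41)
       = 232101 · 46080/77367 = 138240.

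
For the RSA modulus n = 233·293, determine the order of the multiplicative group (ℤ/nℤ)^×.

67744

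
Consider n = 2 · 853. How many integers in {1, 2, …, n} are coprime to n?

852

φ(2) = 2 − 1 = 1.
φ(853) = 853 − 1 = 852.
Multiply: 1 · 852 = 852.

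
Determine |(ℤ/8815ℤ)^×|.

6720

8815 = 5 × 41 × 43.
φ(8815) = 8815 · (1 − 1/5) · (1 − 1/41) · (1 − 1/43)
       = 8815 · 6720/8815 = 6720.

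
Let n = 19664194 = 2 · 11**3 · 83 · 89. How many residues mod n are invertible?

φ(2) = 2 − 1 = 1.
φ(11^3) = 11^2·(11−1) = 121·10 = 1210.
φ(83) = 83 − 1 = 82.
φ(89) = 89 − 1 = 88.
Since φ is multiplicative, φ(19664194) = 1 · 1210 · 82 · 88 = 8731360.

8731360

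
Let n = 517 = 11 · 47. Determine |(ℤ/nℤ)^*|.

460

φ(11) = 11 − 1 = 10.
φ(47) = 47 − 1 = 46.
Since φ is multiplicative, φ(517) = 10 · 46 = 460.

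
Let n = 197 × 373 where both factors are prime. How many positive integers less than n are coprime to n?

72912

φ(n) = (p − 1)(q − 1) = (197−1)(373−1) = 196·372 = 72912.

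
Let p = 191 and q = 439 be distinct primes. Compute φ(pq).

φ(191) = 191 − 1 = 190.
φ(439) = 439 − 1 = 438.
Since φ is multiplicative, φ(83849) = 190 · 438 = 83220.

83220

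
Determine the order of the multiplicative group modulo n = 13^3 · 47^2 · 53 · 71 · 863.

13757270916480

φ(15760528869137) = 15760528869137 · (1 − 1/13) · (1 − 1/47) · (1 − 1/53) · (1 − 1/71) · (1 − 1/863)
       = 15760528869137 · 1731999360/1984203559 = 13757270916480.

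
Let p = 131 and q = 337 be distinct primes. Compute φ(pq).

φ(pq) = (p−1)(q−1) = 130 · 336 = 43680.

43680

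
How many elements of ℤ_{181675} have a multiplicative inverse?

181675 = 5^2 · 13^2 · 43.
φ(5^2) = 5^1·(5−1) = 5·4 = 20.
φ(13^2) = 13^2 − 13^1 = 169 − 13 = 156.
φ(43) = 43 − 1 = 42.
Since φ is multiplicative, φ(181675) = 20 · 156 · 42 = 131040.

131040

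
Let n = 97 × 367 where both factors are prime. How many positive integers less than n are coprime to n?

35136

φ(n) = (p − 1)(q − 1) = (97−1)(367−1) = 96·366 = 35136.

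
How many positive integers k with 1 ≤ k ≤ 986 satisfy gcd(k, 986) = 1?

448

First factor: 986 = 2 × 17 × 29.
φ(2) = 2 − 1 = 1.
φ(17) = 17 − 1 = 16.
φ(29) = 29 − 1 = 28.
Multiply: 1 · 16 · 28 = 448.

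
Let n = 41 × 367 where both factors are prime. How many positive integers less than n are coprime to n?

φ(pq) = (p−1)(q−1) = 40 · 366 = 14640.

14640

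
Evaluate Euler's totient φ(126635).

90720

126635 = 5 · 19 · 31 · 43.
φ(5) = 5 − 1 = 4.
φ(19) = 19 − 1 = 18.
φ(31) = 31 − 1 = 30.
φ(43) = 43 − 1 = 42.
φ(126635) = 4 × 18 × 30 × 42 = 90720.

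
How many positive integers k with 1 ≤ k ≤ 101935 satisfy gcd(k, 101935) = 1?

72576

101935 = 5 × 19 × 29 × 37.
φ(5) = 5 − 1 = 4.
φ(19) = 19 − 1 = 18.
φ(29) = 29 − 1 = 28.
φ(37) = 37 − 1 = 36.
Since φ is multiplicative, φ(101935) = 4 · 18 · 28 · 36 = 72576.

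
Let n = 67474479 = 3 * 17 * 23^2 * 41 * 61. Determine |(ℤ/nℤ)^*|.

φ(3) = 3 − 1 = 2.
φ(17) = 17 − 1 = 16.
φ(23^2) = 23^1·(23−1) = 23·22 = 506.
φ(41) = 41 − 1 = 40.
φ(61) = 61 − 1 = 60.
Since φ is multiplicative, φ(67474479) = 2 · 16 · 506 · 40 · 60 = 38860800.

38860800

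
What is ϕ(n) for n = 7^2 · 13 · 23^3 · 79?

457513056

φ(612279941) = 612279941 · (1 − 1/7) · (1 − 1/13) · (1 − 1/23) · (1 − 1/79)
       = 612279941 · 123552/165347 = 457513056.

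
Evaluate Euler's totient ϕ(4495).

3360

Prime factorization: 4495 = 5 · 29 · 31.
φ(4495) = 4495 · (1 − 1/5) · (1 − 1/29) · (1 − 1/31)
       = 4495 · 3360/4495 = 3360.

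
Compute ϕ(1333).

Factor 1333: 1333 = 31 · 43.
φ(1333) = 1333 · (1 − 1/31) · (1 − 1/43)
       = 1333 · 1260/1333 = 1260.

1260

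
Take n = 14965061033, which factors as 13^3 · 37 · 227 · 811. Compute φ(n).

φ(14965061033) = 14965061033 · (1 − 1/13) · (1 − 1/37) · (1 − 1/227) · (1 − 1/811)
       = 14965061033 · 79081920/88550657 = 13364844480.

13364844480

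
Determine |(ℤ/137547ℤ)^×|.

First factor: 137547 = 3**2 · 17 · 29 · 31.
φ(137547) = 137547 · (1 − 1/3) · (1 − 1/17) · (1 − 1/29) · (1 − 1/31)
       = 137547 · 26880/45849 = 80640.

80640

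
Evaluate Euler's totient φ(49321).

First factor: 49321 = 31 * 37 * 43.
φ(31) = 31 − 1 = 30.
φ(37) = 37 − 1 = 36.
φ(43) = 43 − 1 = 42.
φ(49321) = 30 × 36 × 42 = 45360.

45360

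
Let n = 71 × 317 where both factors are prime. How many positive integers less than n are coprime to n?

φ(71) = 71 − 1 = 70.
φ(317) = 317 − 1 = 316.
φ(22507) = 70 × 316 = 22120.

22120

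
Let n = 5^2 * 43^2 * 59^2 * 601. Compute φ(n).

74161584000

φ(96706444225) = 96706444225 · (1 − 1/5) · (1 − 1/43) · (1 − 1/59) · (1 − 1/601)
       = 96706444225 · 5846400/7623685 = 74161584000.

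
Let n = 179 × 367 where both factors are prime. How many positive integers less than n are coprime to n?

65148

φ(179) = 179 − 1 = 178.
φ(367) = 367 − 1 = 366.
Since φ is multiplicative, φ(65693) = 178 · 366 = 65148.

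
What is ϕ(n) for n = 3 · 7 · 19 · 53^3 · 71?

2208548160

φ(3) = 3 − 1 = 2.
φ(7) = 7 − 1 = 6.
φ(19) = 19 − 1 = 18.
φ(53^3) = 53^2·(53−1) = 2809·52 = 146068.
φ(71) = 71 − 1 = 70.
φ(4217536533) = 2 × 6 × 18 × 146068 × 70 = 2208548160.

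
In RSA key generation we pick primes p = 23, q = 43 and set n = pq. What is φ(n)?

φ(n) = (p − 1)(q − 1) = (23−1)(43−1) = 22·42 = 924.

924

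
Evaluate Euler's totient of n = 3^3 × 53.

φ(3^3) = 3^3 − 3^2 = 27 − 9 = 18.
φ(53) = 53 − 1 = 52.
Since φ is multiplicative, φ(1431) = 18 · 52 = 936.

936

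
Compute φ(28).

Prime factorization: 28 = 2^2 · 7.
φ(28) = 28 · (1 − 1/2) · (1 − 1/7)
       = 28 · 6/14 = 12.

12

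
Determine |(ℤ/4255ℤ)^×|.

3168

First factor: 4255 = 5 · 23 · 37.
φ(5) = 5 − 1 = 4.
φ(23) = 23 − 1 = 22.
φ(37) = 37 − 1 = 36.
Since φ is multiplicative, φ(4255) = 4 · 22 · 36 = 3168.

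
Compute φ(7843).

Factor 7843: 7843 = 11 · 23 · 31.
φ(7843) = 7843 · (1 − 1/11) · (1 − 1/23) · (1 − 1/31)
       = 7843 · 6600/7843 = 6600.

6600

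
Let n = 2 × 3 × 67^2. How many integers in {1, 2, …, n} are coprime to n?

8844

φ(2) = 2 − 1 = 1.
φ(3) = 3 − 1 = 2.
φ(67^2) = 67^2 − 67^1 = 4489 − 67 = 4422.
Multiply: 1 · 2 · 4422 = 8844.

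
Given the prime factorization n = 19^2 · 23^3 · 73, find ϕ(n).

286574112

φ(19^2) = 19^1·(19−1) = 19·18 = 342.
φ(23^3) = 23^3 − 23^2 = 12167 − 529 = 11638.
φ(73) = 73 − 1 = 72.
Since φ is multiplicative, φ(320636951) = 342 · 11638 · 72 = 286574112.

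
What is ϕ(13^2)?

φ(169) = 169 · (1 − 1/13)
       = 169 · 12/13 = 156.

156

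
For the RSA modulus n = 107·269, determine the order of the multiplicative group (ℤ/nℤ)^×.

28408

φ(28783) = 28783 · (1 − 1/107) · (1 − 1/269)
       = 28783 · 28408/28783 = 28408.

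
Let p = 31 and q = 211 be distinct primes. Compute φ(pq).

6300

φ(pq) = (p−1)(q−1) = 30 · 210 = 6300.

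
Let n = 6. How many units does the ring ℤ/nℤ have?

6 = 2 · 3.
φ(2) = 2 − 1 = 1.
φ(3) = 3 − 1 = 2.
Since φ is multiplicative, φ(6) = 1 · 2 = 2.

2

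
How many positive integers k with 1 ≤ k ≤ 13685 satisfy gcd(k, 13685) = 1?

First factor: 13685 = 5 · 7 · 17 · 23.
φ(13685) = 13685 · (1 − 1/5) · (1 − 1/7) · (1 − 1/17) · (1 − 1/23)
       = 13685 · 8448/13685 = 8448.

8448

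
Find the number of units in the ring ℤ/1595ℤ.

1595 = 5 · 11 · 29.
φ(1595) = 1595 · (1 − 1/5) · (1 − 1/11) · (1 − 1/29)
       = 1595 · 1120/1595 = 1120.

1120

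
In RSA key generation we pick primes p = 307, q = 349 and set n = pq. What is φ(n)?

106488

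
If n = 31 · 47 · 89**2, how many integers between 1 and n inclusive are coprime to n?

φ(31) = 31 − 1 = 30.
φ(47) = 47 − 1 = 46.
φ(89^2) = 89^2 − 89^1 = 7921 − 89 = 7832.
φ(11540897) = 30 × 46 × 7832 = 10808160.

10808160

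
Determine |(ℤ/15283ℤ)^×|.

13440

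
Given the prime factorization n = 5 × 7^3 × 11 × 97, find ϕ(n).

φ(5) = 5 − 1 = 4.
φ(7^3) = 7^2·(7−1) = 49·6 = 294.
φ(11) = 11 − 1 = 10.
φ(97) = 97 − 1 = 96.
φ(1829905) = 4 × 294 × 10 × 96 = 1128960.

1128960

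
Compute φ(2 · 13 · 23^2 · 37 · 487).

φ(247833326) = 247833326 · (1 − 1/2) · (1 − 1/13) · (1 − 1/23) · (1 − 1/37) · (1 − 1/487)
       = 247833326 · 4618944/10775362 = 106235712.

106235712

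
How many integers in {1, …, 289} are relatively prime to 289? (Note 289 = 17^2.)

272

φ(17^2) = 17^1·(17−1) = 17·16 = 272.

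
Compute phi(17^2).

φ(289) = 289 · (1 − 1/17)
       = 289 · 16/17 = 272.

272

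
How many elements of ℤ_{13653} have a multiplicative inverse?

8640

13653 = 3^2 · 37 · 41.
φ(13653) = 13653 · (1 − 1/3) · (1 − 1/37) · (1 − 1/41)
       = 13653 · 2880/4551 = 8640.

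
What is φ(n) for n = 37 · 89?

3168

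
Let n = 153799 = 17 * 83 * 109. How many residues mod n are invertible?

141696

φ(153799) = 153799 · (1 − 1/17) · (1 − 1/83) · (1 − 1/109)
       = 153799 · 141696/153799 = 141696.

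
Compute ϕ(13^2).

φ(169) = 169 · (1 − 1/13)
       = 169 · 12/13 = 156.

156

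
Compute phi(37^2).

φ(37^2) = 37^2 − 37^1 = 1369 − 37 = 1332.

1332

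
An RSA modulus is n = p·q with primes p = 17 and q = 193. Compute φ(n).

3072

For distinct primes, φ(pq) = (p−1)(q−1) = 16 × 192 = 3072.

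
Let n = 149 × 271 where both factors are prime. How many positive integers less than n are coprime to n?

For distinct primes, φ(pq) = (p−1)(q−1) = 148 × 270 = 39960.

39960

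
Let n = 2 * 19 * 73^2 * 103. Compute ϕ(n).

φ(2) = 2 − 1 = 1.
φ(19) = 19 − 1 = 18.
φ(73^2) = 73^1·(73−1) = 73·72 = 5256.
φ(103) = 103 − 1 = 102.
Since φ is multiplicative, φ(20857706) = 1 · 18 · 5256 · 102 = 9650016.

9650016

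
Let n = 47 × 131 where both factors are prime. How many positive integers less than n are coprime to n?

For distinct primes, φ(pq) = (p−1)(q−1) = 46 × 130 = 5980.

5980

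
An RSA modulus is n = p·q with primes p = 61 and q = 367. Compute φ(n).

21960

φ(n) = (p − 1)(q − 1) = (61−1)(367−1) = 60·366 = 21960.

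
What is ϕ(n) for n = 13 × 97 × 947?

φ(13) = 13 − 1 = 12.
φ(97) = 97 − 1 = 96.
φ(947) = 947 − 1 = 946.
Since φ is multiplicative, φ(1194167) = 12 · 96 · 946 = 1089792.

1089792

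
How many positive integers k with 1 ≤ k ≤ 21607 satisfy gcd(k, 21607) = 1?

Prime factorization: 21607 = 17 × 31 × 41.
φ(21607) = 21607 · (1 − 1/17) · (1 − 1/31) · (1 − 1/41)
       = 21607 · 19200/21607 = 19200.

19200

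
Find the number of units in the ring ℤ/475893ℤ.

475893 = 3^2 · 11^2 · 19 · 23.
φ(3^2) = 3^2 − 3^1 = 9 − 3 = 6.
φ(11^2) = 11^2 − 11^1 = 121 − 11 = 110.
φ(19) = 19 − 1 = 18.
φ(23) = 23 − 1 = 22.
Since φ is multiplicative, φ(475893) = 6 · 110 · 18 · 22 = 261360.

261360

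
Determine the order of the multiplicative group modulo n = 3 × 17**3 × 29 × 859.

222173952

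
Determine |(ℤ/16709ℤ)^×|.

16709 = 7^2 · 11 · 31.
φ(7^2) = 7^2 − 7^1 = 49 − 7 = 42.
φ(11) = 11 − 1 = 10.
φ(31) = 31 − 1 = 30.
Multiply: 42 · 10 · 30 = 12600.

12600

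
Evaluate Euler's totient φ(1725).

Factor 1725: 1725 = 3 * 5^2 * 23.
φ(3) = 3 − 1 = 2.
φ(5^2) = 5^1·(5−1) = 5·4 = 20.
φ(23) = 23 − 1 = 22.
Multiply: 2 · 20 · 22 = 880.

880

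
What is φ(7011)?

7011 = 3^2 · 19 · 41.
φ(3^2) = 3^1·(3−1) = 3·2 = 6.
φ(19) = 19 − 1 = 18.
φ(41) = 41 − 1 = 40.
Multiply: 6 · 18 · 40 = 4320.

4320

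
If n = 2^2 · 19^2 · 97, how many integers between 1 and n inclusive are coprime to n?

φ(140068) = 140068 · (1 − 1/2) · (1 − 1/19) · (1 − 1/97)
       = 140068 · 1728/3686 = 65664.

65664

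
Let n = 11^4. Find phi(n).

φ(14641) = 14641 · (1 − 1/11)
       = 14641 · 10/11 = 13310.

13310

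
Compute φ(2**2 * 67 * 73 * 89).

836352

φ(2^2) = 2^1·(2−1) = 2·1 = 2.
φ(67) = 67 − 1 = 66.
φ(73) = 73 − 1 = 72.
φ(89) = 89 − 1 = 88.
Multiply: 2 · 66 · 72 · 88 = 836352.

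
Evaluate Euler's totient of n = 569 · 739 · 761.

φ(569) = 569 − 1 = 568.
φ(739) = 739 − 1 = 738.
φ(761) = 761 − 1 = 760.
φ(319993651) = 568 × 738 × 760 = 318579840.

318579840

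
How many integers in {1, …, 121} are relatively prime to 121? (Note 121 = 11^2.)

110

φ(11^2) = 11^1·(11−1) = 11·10 = 110.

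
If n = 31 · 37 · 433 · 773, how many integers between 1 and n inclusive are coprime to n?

360184320

φ(31) = 31 − 1 = 30.
φ(37) = 37 − 1 = 36.
φ(433) = 433 − 1 = 432.
φ(773) = 773 − 1 = 772.
Since φ is multiplicative, φ(383911223) = 30 · 36 · 432 · 772 = 360184320.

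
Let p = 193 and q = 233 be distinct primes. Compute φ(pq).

44544

φ(44969) = 44969 · (1 − 1/193) · (1 − 1/233)
       = 44969 · 44544/44969 = 44544.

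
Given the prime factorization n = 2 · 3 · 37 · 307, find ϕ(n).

φ(2) = 2 − 1 = 1.
φ(3) = 3 − 1 = 2.
φ(37) = 37 − 1 = 36.
φ(307) = 307 − 1 = 306.
Multiply: 1 · 2 · 36 · 306 = 22032.

22032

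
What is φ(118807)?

101088

118807 = 13^2 · 19 · 37.
φ(118807) = 118807 · (1 − 1/13) · (1 − 1/19) · (1 − 1/37)
       = 118807 · 7776/9139 = 101088.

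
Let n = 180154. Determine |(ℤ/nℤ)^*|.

81120

180154 = 2 · 13^3 · 41.
φ(180154) = 180154 · (1 − 1/2) · (1 − 1/13) · (1 − 1/41)
       = 180154 · 480/1066 = 81120.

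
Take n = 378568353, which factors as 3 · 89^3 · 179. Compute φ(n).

248149088

φ(378568353) = 378568353 · (1 − 1/3) · (1 − 1/89) · (1 − 1/179)
       = 378568353 · 31328/47793 = 248149088.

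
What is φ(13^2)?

156

φ(169) = 169 · (1 − 1/13)
       = 169 · 12/13 = 156.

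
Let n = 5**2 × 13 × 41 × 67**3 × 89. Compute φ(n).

250292275200

φ(356682360775) = 356682360775 · (1 − 1/5) · (1 − 1/13) · (1 − 1/41) · (1 − 1/67) · (1 − 1/89)
       = 356682360775 · 11151360/15891395 = 250292275200.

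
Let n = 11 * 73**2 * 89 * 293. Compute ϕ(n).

1350581760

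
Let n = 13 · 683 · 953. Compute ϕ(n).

7791168

φ(13) = 13 − 1 = 12.
φ(683) = 683 − 1 = 682.
φ(953) = 953 − 1 = 952.
Since φ is multiplicative, φ(8461687) = 12 · 682 · 952 = 7791168.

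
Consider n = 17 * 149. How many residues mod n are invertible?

φ(17) = 17 − 1 = 16.
φ(149) = 149 − 1 = 148.
Since φ is multiplicative, φ(2533) = 16 · 148 = 2368.

2368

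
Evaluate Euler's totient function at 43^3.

φ(79507) = 79507 · (1 − 1/43)
       = 79507 · 42/43 = 77658.

77658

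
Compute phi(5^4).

φ(5^4) = 5^3·(5−1) = 125·4 = 500.

500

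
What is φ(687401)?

522720

First factor: 687401 = 11^2 * 13 * 19 * 23.
φ(11^2) = 11^2 − 11^1 = 121 − 11 = 110.
φ(13) = 13 − 1 = 12.
φ(19) = 19 − 1 = 18.
φ(23) = 23 − 1 = 22.
Multiply: 110 · 12 · 18 · 22 = 522720.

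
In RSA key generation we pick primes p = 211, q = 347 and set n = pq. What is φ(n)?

φ(211) = 211 − 1 = 210.
φ(347) = 347 − 1 = 346.
Multiply: 210 · 346 = 72660.

72660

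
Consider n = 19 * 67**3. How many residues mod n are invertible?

φ(5714497) = 5714497 · (1 − 1/19) · (1 − 1/67)
       = 5714497 · 1188/1273 = 5332932.

5332932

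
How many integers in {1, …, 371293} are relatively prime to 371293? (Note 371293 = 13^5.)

φ(13^5) = 13^5 − 13^4 = 371293 − 28561 = 342732.

342732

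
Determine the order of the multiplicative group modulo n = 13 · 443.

φ(13) = 13 − 1 = 12.
φ(443) = 443 − 1 = 442.
Since φ is multiplicative, φ(5759) = 12 · 442 = 5304.

5304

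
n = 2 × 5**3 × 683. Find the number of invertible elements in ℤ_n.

φ(2) = 2 − 1 = 1.
φ(5^3) = 5^3 − 5^2 = 125 − 25 = 100.
φ(683) = 683 − 1 = 682.
Since φ is multiplicative, φ(170750) = 1 · 100 · 682 = 68200.

68200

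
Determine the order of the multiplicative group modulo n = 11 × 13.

120

φ(11) = 11 − 1 = 10.
φ(13) = 13 − 1 = 12.
Since φ is multiplicative, φ(143) = 10 · 12 = 120.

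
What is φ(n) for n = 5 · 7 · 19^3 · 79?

φ(5) = 5 − 1 = 4.
φ(7) = 7 − 1 = 6.
φ(19^3) = 19^2·(19−1) = 361·18 = 6498.
φ(79) = 79 − 1 = 78.
Multiply: 4 · 6 · 6498 · 78 = 12164256.

12164256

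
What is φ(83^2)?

φ(6889) = 6889 · (1 − 1/83)
       = 6889 · 82/83 = 6806.

6806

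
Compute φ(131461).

Prime factorization: 131461 = 11 · 17 · 19 · 37.
φ(11) = 11 − 1 = 10.
φ(17) = 17 − 1 = 16.
φ(19) = 19 − 1 = 18.
φ(37) = 37 − 1 = 36.
φ(131461) = 10 × 16 × 18 × 36 = 103680.

103680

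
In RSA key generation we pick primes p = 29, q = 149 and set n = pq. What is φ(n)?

4144

φ(n) = (p − 1)(q − 1) = (29−1)(149−1) = 28·148 = 4144.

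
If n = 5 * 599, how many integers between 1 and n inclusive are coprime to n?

φ(2995) = 2995 · (1 − 1/5) · (1 − 1/599)
       = 2995 · 2392/2995 = 2392.

2392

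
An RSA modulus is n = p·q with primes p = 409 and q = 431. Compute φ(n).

For distinct primes, φ(pq) = (p−1)(q−1) = 408 × 430 = 175440.

175440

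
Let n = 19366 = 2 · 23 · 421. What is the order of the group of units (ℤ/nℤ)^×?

φ(2) = 2 − 1 = 1.
φ(23) = 23 − 1 = 22.
φ(421) = 421 − 1 = 420.
Since φ is multiplicative, φ(19366) = 1 · 22 · 420 = 9240.

9240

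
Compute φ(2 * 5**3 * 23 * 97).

211200

φ(557750) = 557750 · (1 − 1/2) · (1 − 1/5) · (1 − 1/23) · (1 − 1/97)
       = 557750 · 8448/22310 = 211200.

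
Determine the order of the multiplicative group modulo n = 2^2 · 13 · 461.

11040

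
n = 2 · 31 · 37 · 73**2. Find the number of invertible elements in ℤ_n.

5676480

φ(12224726) = 12224726 · (1 − 1/2) · (1 − 1/31) · (1 − 1/37) · (1 − 1/73)
       = 12224726 · 77760/167462 = 5676480.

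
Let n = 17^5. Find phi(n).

1336336

φ(1419857) = 1419857 · (1 − 1/17)
       = 1419857 · 16/17 = 1336336.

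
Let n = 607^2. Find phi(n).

φ(368449) = 368449 · (1 − 1/607)
       = 368449 · 606/607 = 367842.

367842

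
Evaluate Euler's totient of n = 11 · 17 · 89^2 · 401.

501248000

φ(593972027) = 593972027 · (1 − 1/11) · (1 − 1/17) · (1 − 1/89) · (1 − 1/401)
       = 593972027 · 5632000/6673843 = 501248000.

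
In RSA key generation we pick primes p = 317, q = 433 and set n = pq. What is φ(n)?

136512

For distinct primes, φ(pq) = (p−1)(q−1) = 316 × 432 = 136512.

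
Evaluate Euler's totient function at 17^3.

φ(17^3) = 17^3 − 17^2 = 4913 − 289 = 4624.

4624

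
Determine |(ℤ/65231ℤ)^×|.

65231 = 37 * 41 * 43.
φ(65231) = 65231 · (1 − 1/37) · (1 − 1/41) · (1 − 1/43)
       = 65231 · 60480/65231 = 60480.

60480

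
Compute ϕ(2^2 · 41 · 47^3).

8129120

φ(17026972) = 17026972 · (1 − 1/2) · (1 − 1/41) · (1 − 1/47)
       = 17026972 · 1840/3854 = 8129120.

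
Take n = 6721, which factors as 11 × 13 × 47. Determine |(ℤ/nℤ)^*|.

φ(11) = 11 − 1 = 10.
φ(13) = 13 − 1 = 12.
φ(47) = 47 − 1 = 46.
Since φ is multiplicative, φ(6721) = 10 · 12 · 46 = 5520.

5520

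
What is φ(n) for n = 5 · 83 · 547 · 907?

φ(5) = 5 − 1 = 4.
φ(83) = 83 − 1 = 82.
φ(547) = 547 − 1 = 546.
φ(907) = 907 − 1 = 906.
Since φ is multiplicative, φ(205893535) = 4 · 82 · 546 · 906 = 162253728.

162253728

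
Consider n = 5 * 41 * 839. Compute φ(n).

φ(5) = 5 − 1 = 4.
φ(41) = 41 − 1 = 40.
φ(839) = 839 − 1 = 838.
Multiply: 4 · 40 · 838 = 134080.

134080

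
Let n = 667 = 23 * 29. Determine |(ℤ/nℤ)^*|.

φ(667) = 667 · (1 − 1/23) · (1 − 1/29)
       = 667 · 616/667 = 616.

616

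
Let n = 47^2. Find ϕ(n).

2162

φ(2209) = 2209 · (1 − 1/47)
       = 2209 · 46/47 = 2162.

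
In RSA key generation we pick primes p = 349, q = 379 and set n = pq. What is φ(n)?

131544

φ(132271) = 132271 · (1 − 1/349) · (1 − 1/379)
       = 132271 · 131544/132271 = 131544.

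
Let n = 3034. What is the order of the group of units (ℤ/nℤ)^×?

1440

Factor 3034: 3034 = 2 · 37 · 41.
φ(2) = 2 − 1 = 1.
φ(37) = 37 − 1 = 36.
φ(41) = 41 − 1 = 40.
Multiply: 1 · 36 · 40 = 1440.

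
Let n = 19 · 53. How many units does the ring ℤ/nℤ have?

936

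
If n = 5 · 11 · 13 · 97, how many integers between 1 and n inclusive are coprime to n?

46080

φ(69355) = 69355 · (1 − 1/5) · (1 − 1/11) · (1 − 1/13) · (1 − 1/97)
       = 69355 · 46080/69355 = 46080.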